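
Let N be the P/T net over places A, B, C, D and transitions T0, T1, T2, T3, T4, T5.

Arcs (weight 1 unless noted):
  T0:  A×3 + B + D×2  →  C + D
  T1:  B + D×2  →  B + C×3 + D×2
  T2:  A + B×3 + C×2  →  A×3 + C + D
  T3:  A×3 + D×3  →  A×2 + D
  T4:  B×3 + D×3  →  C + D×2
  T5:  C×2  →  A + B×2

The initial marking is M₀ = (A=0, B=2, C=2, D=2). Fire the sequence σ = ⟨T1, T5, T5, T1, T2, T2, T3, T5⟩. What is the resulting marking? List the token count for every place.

step 1: fire T1:  (A=0, B=2, C=2, D=2) → (A=0, B=2, C=5, D=2)
step 2: fire T5:  (A=0, B=2, C=5, D=2) → (A=1, B=4, C=3, D=2)
step 3: fire T5:  (A=1, B=4, C=3, D=2) → (A=2, B=6, C=1, D=2)
step 4: fire T1:  (A=2, B=6, C=1, D=2) → (A=2, B=6, C=4, D=2)
step 5: fire T2:  (A=2, B=6, C=4, D=2) → (A=4, B=3, C=3, D=3)
step 6: fire T2:  (A=4, B=3, C=3, D=3) → (A=6, B=0, C=2, D=4)
step 7: fire T3:  (A=6, B=0, C=2, D=4) → (A=5, B=0, C=2, D=2)
step 8: fire T5:  (A=5, B=0, C=2, D=2) → (A=6, B=2, C=0, D=2)

(A=6, B=2, C=0, D=2)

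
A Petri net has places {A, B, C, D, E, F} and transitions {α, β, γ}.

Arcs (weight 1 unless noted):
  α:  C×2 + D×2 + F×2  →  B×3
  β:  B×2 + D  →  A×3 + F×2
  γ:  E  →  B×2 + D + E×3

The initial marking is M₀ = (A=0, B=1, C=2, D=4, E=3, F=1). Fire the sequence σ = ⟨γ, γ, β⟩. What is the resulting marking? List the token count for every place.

(A=3, B=3, C=2, D=5, E=7, F=3)

step 1: fire γ:  (A=0, B=1, C=2, D=4, E=3, F=1) → (A=0, B=3, C=2, D=5, E=5, F=1)
step 2: fire γ:  (A=0, B=3, C=2, D=5, E=5, F=1) → (A=0, B=5, C=2, D=6, E=7, F=1)
step 3: fire β:  (A=0, B=5, C=2, D=6, E=7, F=1) → (A=3, B=3, C=2, D=5, E=7, F=3)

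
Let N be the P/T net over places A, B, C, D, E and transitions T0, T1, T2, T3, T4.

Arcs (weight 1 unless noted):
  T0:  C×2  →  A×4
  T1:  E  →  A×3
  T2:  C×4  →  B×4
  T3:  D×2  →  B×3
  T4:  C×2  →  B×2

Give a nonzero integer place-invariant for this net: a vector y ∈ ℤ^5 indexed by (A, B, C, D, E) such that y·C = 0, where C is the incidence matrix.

Incidence matrix C (rows=places, cols=transitions):
       T0   T1   T2   T3   T4
    A   4    3    0    0    0
    B   0    0    4    3    2
    C  -2    0   -4    0   -2
    D   0    0    0   -2    0
    E   0   -1    0    0    0

Candidate y = [1, 2, 2, 3, 3]; check y·C column-wise:
  col T0: 1·4 + 2·0 + 2·-2 + 3·0 + 3·0 = 0
  col T1: 1·3 + 2·0 + 2·0 + 3·0 + 3·-1 = 0
  col T2: 1·0 + 2·4 + 2·-4 + 3·0 + 3·0 = 0
  col T3: 1·0 + 2·3 + 2·0 + 3·-2 + 3·0 = 0
  col T4: 1·0 + 2·2 + 2·-2 + 3·0 + 3·0 = 0

y = (A:1, B:2, C:2, D:3, E:3)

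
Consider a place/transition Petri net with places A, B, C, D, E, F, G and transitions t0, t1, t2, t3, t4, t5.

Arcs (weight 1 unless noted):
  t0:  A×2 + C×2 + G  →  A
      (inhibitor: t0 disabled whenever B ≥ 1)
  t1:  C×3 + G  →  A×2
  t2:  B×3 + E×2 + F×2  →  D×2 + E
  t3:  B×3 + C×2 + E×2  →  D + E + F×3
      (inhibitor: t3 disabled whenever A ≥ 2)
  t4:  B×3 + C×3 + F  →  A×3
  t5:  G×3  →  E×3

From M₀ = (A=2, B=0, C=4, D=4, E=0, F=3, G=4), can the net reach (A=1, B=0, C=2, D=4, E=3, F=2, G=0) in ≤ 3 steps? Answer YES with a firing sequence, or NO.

NO — not reachable within 3 firings

depth 0: 1 marking
depth 1: 4 markings reached so far
depth 2: 6 markings reached so far
depth 3: 6 markings reached so far
(frontier empty at depth 3; search complete)
target is not among the 6 markings reachable within 3 steps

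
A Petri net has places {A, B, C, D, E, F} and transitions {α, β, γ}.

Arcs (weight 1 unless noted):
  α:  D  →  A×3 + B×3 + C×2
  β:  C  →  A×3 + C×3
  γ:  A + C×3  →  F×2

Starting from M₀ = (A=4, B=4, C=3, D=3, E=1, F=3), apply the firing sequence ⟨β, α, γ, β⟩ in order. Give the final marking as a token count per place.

(A=12, B=7, C=6, D=2, E=1, F=5)

step 1: fire β:  (A=4, B=4, C=3, D=3, E=1, F=3) → (A=7, B=4, C=5, D=3, E=1, F=3)
step 2: fire α:  (A=7, B=4, C=5, D=3, E=1, F=3) → (A=10, B=7, C=7, D=2, E=1, F=3)
step 3: fire γ:  (A=10, B=7, C=7, D=2, E=1, F=3) → (A=9, B=7, C=4, D=2, E=1, F=5)
step 4: fire β:  (A=9, B=7, C=4, D=2, E=1, F=5) → (A=12, B=7, C=6, D=2, E=1, F=5)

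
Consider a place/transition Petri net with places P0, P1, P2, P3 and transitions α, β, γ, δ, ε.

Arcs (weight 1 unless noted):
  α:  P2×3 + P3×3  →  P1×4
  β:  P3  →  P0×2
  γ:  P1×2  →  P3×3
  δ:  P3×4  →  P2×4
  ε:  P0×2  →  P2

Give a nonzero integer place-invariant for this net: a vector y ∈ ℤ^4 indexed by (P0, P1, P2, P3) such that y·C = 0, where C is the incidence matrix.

Incidence matrix C (rows=places, cols=transitions):
        α    β    γ    δ    ε
   P0   0    2    0    0   -2
   P1   4    0   -2    0    0
   P2  -3    0    0    4    1
   P3  -3   -1    3   -4    0

Candidate y = [1, 3, 2, 2]; check y·C column-wise:
  col α: 1·0 + 3·4 + 2·-3 + 2·-3 = 0
  col β: 1·2 + 3·0 + 2·0 + 2·-1 = 0
  col γ: 1·0 + 3·-2 + 2·0 + 2·3 = 0
  col δ: 1·0 + 3·0 + 2·4 + 2·-4 = 0
  col ε: 1·-2 + 3·0 + 2·1 + 2·0 = 0

y = (P0:1, P1:3, P2:2, P3:2)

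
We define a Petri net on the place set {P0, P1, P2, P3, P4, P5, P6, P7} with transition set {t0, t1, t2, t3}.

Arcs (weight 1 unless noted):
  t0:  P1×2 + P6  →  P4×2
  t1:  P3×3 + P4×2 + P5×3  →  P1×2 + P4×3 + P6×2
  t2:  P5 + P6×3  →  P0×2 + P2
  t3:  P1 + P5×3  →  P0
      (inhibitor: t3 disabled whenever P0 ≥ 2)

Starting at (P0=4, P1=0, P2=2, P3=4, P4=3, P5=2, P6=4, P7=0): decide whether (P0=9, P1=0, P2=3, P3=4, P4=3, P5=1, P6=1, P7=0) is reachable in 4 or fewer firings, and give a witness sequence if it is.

depth 0: 1 marking
depth 1: 2 markings reached so far
depth 2: 2 markings reached so far
(frontier empty at depth 2; search complete)
target is not among the 2 markings reachable within 4 steps

NO — not reachable within 4 firings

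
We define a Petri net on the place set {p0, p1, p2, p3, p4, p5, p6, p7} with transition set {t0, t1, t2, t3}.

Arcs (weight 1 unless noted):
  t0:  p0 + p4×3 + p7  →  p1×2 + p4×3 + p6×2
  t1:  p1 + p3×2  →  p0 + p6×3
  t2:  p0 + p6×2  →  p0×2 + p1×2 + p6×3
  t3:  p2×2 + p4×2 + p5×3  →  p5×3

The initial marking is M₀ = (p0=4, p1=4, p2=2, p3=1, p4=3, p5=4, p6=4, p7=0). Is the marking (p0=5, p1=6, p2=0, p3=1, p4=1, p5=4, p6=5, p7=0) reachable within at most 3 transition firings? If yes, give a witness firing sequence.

YES — reachable via ⟨t2, t3⟩ (2 firings)

step 1: fire t2:  (p0=4, p1=4, p2=2, p3=1, p4=3, p5=4, p6=4, p7=0) → (p0=5, p1=6, p2=2, p3=1, p4=3, p5=4, p6=5, p7=0)
step 2: fire t3:  (p0=5, p1=6, p2=2, p3=1, p4=3, p5=4, p6=5, p7=0) → (p0=5, p1=6, p2=0, p3=1, p4=1, p5=4, p6=5, p7=0)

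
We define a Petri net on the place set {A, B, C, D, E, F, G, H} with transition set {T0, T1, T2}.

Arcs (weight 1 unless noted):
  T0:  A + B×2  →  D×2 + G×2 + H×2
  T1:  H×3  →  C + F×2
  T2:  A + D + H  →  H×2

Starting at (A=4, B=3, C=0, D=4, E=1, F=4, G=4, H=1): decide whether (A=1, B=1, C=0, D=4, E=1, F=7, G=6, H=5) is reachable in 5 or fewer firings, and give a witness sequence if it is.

NO — not reachable within 5 firings

depth 0: 1 marking
depth 1: 3 markings reached so far
depth 2: 6 markings reached so far
depth 3: 10 markings reached so far
depth 4: 14 markings reached so far
depth 5: 16 markings reached so far
target is not among the 16 markings reachable within 5 steps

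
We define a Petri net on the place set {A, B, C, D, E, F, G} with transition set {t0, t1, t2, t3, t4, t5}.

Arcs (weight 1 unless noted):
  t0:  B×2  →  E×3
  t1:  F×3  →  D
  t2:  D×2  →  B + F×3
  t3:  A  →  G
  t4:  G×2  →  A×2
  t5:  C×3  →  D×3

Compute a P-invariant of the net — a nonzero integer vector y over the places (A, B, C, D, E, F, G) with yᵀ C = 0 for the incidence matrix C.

y = (A:0, B:3, C:3, D:3, E:2, F:1, G:0)

Incidence matrix C (rows=places, cols=transitions):
       t0   t1   t2   t3   t4   t5
    A   0    0    0   -1    2    0
    B  -2    0    1    0    0    0
    C   0    0    0    0    0   -3
    D   0    1   -2    0    0    3
    E   3    0    0    0    0    0
    F   0   -3    3    0    0    0
    G   0    0    0    1   -2    0

Candidate y = [0, 3, 3, 3, 2, 1, 0]; check y·C column-wise:
  col t0: 3·-2 + 3·0 + 3·0 + 2·3 + 1·0 = 0
  col t1: 3·0 + 3·0 + 3·1 + 2·0 + 1·-3 = 0
  col t2: 3·1 + 3·0 + 3·-2 + 2·0 + 1·3 = 0
  col t3: 0·-1 + 3·0 + 3·0 + 3·0 + 2·0 + 1·0 + 0·1 = 0
  col t4: 0·2 + 3·0 + 3·0 + 3·0 + 2·0 + 1·0 + 0·-2 = 0
  col t5: 3·0 + 3·-3 + 3·3 + 2·0 + 1·0 = 0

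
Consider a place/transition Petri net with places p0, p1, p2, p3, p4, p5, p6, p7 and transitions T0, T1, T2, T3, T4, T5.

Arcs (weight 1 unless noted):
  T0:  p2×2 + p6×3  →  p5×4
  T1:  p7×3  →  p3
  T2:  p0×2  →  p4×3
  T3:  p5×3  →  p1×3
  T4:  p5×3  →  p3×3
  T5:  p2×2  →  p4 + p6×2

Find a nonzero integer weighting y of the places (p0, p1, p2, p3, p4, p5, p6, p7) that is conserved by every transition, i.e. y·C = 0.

y = (p0:15, p1:0, p2:3, p3:0, p4:10, p5:0, p6:-2, p7:0)

Incidence matrix C (rows=places, cols=transitions):
       T0   T1   T2   T3   T4   T5
   p0   0    0   -2    0    0    0
   p1   0    0    0    3    0    0
   p2  -2    0    0    0    0   -2
   p3   0    1    0    0    3    0
   p4   0    0    3    0    0    1
   p5   4    0    0   -3   -3    0
   p6  -3    0    0    0    0    2
   p7   0   -3    0    0    0    0

Candidate y = [15, 0, 3, 0, 10, 0, -2, 0]; check y·C column-wise:
  col T0: 15·0 + 3·-2 + 10·0 + 0·4 + -2·-3 = 0
  col T1: 15·0 + 3·0 + 0·1 + 10·0 + -2·0 + 0·-3 = 0
  col T2: 15·-2 + 3·0 + 10·3 + -2·0 = 0
  col T3: 15·0 + 0·3 + 3·0 + 10·0 + 0·-3 + -2·0 = 0
  col T4: 15·0 + 3·0 + 0·3 + 10·0 + 0·-3 + -2·0 = 0
  col T5: 15·0 + 3·-2 + 10·1 + -2·2 = 0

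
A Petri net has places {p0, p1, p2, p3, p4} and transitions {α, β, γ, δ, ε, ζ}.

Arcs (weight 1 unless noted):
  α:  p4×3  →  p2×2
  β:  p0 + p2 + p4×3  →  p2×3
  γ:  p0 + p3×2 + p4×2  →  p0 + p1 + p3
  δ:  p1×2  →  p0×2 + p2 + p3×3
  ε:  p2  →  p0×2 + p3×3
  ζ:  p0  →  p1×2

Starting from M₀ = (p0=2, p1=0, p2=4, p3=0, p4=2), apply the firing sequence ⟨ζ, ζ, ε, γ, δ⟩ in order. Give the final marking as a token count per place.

step 1: fire ζ:  (p0=2, p1=0, p2=4, p3=0, p4=2) → (p0=1, p1=2, p2=4, p3=0, p4=2)
step 2: fire ζ:  (p0=1, p1=2, p2=4, p3=0, p4=2) → (p0=0, p1=4, p2=4, p3=0, p4=2)
step 3: fire ε:  (p0=0, p1=4, p2=4, p3=0, p4=2) → (p0=2, p1=4, p2=3, p3=3, p4=2)
step 4: fire γ:  (p0=2, p1=4, p2=3, p3=3, p4=2) → (p0=2, p1=5, p2=3, p3=2, p4=0)
step 5: fire δ:  (p0=2, p1=5, p2=3, p3=2, p4=0) → (p0=4, p1=3, p2=4, p3=5, p4=0)

(p0=4, p1=3, p2=4, p3=5, p4=0)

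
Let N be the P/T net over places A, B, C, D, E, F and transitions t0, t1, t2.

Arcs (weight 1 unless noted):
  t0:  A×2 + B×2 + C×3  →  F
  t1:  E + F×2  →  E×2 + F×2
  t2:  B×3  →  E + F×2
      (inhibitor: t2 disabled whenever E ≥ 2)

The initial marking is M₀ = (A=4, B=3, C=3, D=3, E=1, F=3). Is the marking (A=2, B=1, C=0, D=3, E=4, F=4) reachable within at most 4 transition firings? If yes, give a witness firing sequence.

step 1: fire t0:  (A=4, B=3, C=3, D=3, E=1, F=3) → (A=2, B=1, C=0, D=3, E=1, F=4)
step 2: fire t1:  (A=2, B=1, C=0, D=3, E=1, F=4) → (A=2, B=1, C=0, D=3, E=2, F=4)
step 3: fire t1:  (A=2, B=1, C=0, D=3, E=2, F=4) → (A=2, B=1, C=0, D=3, E=3, F=4)
step 4: fire t1:  (A=2, B=1, C=0, D=3, E=3, F=4) → (A=2, B=1, C=0, D=3, E=4, F=4)

YES — reachable via ⟨t0, t1, t1, t1⟩ (4 firings)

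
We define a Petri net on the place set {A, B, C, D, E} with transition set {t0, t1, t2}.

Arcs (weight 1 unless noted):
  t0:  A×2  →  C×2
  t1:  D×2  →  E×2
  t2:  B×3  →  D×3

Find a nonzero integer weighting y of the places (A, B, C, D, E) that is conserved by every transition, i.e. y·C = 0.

Incidence matrix C (rows=places, cols=transitions):
       t0   t1   t2
    A  -2    0    0
    B   0    0   -3
    C   2    0    0
    D   0   -2    3
    E   0    2    0

Candidate y = [1, 0, 1, 0, 0]; check y·C column-wise:
  col t0: 1·-2 + 1·2 = 0
  col t1: 1·0 + 1·0 + 0·-2 + 0·2 = 0
  col t2: 1·0 + 0·-3 + 1·0 + 0·3 = 0

y = (A:1, B:0, C:1, D:0, E:0)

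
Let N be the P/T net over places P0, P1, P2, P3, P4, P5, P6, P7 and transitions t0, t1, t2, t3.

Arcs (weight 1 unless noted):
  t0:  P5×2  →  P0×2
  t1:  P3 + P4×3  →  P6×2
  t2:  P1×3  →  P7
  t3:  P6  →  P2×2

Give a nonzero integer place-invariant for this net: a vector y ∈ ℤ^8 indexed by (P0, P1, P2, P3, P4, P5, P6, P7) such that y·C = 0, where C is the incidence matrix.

y = (P0:0, P1:0, P2:0, P3:3, P4:-1, P5:0, P6:0, P7:0)

Incidence matrix C (rows=places, cols=transitions):
       t0   t1   t2   t3
   P0   2    0    0    0
   P1   0    0   -3    0
   P2   0    0    0    2
   P3   0   -1    0    0
   P4   0   -3    0    0
   P5  -2    0    0    0
   P6   0    2    0   -1
   P7   0    0    1    0

Candidate y = [0, 0, 0, 3, -1, 0, 0, 0]; check y·C column-wise:
  col t0: 0·2 + 3·0 + -1·0 + 0·-2 = 0
  col t1: 3·-1 + -1·-3 + 0·2 = 0
  col t2: 0·-3 + 3·0 + -1·0 + 0·1 = 0
  col t3: 0·2 + 3·0 + -1·0 + 0·-1 = 0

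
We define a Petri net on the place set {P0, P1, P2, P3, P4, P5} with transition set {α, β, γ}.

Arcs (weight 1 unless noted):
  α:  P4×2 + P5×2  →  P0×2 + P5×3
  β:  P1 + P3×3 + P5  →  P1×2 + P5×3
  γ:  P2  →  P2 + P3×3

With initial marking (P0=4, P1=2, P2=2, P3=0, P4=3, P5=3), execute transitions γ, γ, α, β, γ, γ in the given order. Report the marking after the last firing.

(P0=6, P1=3, P2=2, P3=9, P4=1, P5=6)

step 1: fire γ:  (P0=4, P1=2, P2=2, P3=0, P4=3, P5=3) → (P0=4, P1=2, P2=2, P3=3, P4=3, P5=3)
step 2: fire γ:  (P0=4, P1=2, P2=2, P3=3, P4=3, P5=3) → (P0=4, P1=2, P2=2, P3=6, P4=3, P5=3)
step 3: fire α:  (P0=4, P1=2, P2=2, P3=6, P4=3, P5=3) → (P0=6, P1=2, P2=2, P3=6, P4=1, P5=4)
step 4: fire β:  (P0=6, P1=2, P2=2, P3=6, P4=1, P5=4) → (P0=6, P1=3, P2=2, P3=3, P4=1, P5=6)
step 5: fire γ:  (P0=6, P1=3, P2=2, P3=3, P4=1, P5=6) → (P0=6, P1=3, P2=2, P3=6, P4=1, P5=6)
step 6: fire γ:  (P0=6, P1=3, P2=2, P3=6, P4=1, P5=6) → (P0=6, P1=3, P2=2, P3=9, P4=1, P5=6)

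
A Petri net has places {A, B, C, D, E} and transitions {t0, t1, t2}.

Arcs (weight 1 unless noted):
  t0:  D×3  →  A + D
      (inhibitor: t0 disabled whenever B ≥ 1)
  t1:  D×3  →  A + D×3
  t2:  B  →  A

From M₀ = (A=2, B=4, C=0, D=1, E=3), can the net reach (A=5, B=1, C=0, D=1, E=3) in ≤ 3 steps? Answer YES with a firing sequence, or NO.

step 1: fire t2:  (A=2, B=4, C=0, D=1, E=3) → (A=3, B=3, C=0, D=1, E=3)
step 2: fire t2:  (A=3, B=3, C=0, D=1, E=3) → (A=4, B=2, C=0, D=1, E=3)
step 3: fire t2:  (A=4, B=2, C=0, D=1, E=3) → (A=5, B=1, C=0, D=1, E=3)

YES — reachable via ⟨t2, t2, t2⟩ (3 firings)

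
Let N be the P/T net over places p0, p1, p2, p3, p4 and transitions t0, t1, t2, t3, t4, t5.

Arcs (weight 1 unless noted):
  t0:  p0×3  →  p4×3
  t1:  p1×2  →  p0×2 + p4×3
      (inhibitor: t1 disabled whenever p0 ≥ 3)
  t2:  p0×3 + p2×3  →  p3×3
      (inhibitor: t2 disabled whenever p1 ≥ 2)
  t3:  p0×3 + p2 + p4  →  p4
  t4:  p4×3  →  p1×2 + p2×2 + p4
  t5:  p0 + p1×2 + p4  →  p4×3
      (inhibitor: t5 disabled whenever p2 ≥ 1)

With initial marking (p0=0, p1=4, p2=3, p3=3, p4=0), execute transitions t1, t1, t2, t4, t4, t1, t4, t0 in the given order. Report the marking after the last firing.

(p0=0, p1=4, p2=6, p3=6, p4=6)

step 1: fire t1:  (p0=0, p1=4, p2=3, p3=3, p4=0) → (p0=2, p1=2, p2=3, p3=3, p4=3)
step 2: fire t1:  (p0=2, p1=2, p2=3, p3=3, p4=3) → (p0=4, p1=0, p2=3, p3=3, p4=6)
step 3: fire t2:  (p0=4, p1=0, p2=3, p3=3, p4=6) → (p0=1, p1=0, p2=0, p3=6, p4=6)
step 4: fire t4:  (p0=1, p1=0, p2=0, p3=6, p4=6) → (p0=1, p1=2, p2=2, p3=6, p4=4)
step 5: fire t4:  (p0=1, p1=2, p2=2, p3=6, p4=4) → (p0=1, p1=4, p2=4, p3=6, p4=2)
step 6: fire t1:  (p0=1, p1=4, p2=4, p3=6, p4=2) → (p0=3, p1=2, p2=4, p3=6, p4=5)
step 7: fire t4:  (p0=3, p1=2, p2=4, p3=6, p4=5) → (p0=3, p1=4, p2=6, p3=6, p4=3)
step 8: fire t0:  (p0=3, p1=4, p2=6, p3=6, p4=3) → (p0=0, p1=4, p2=6, p3=6, p4=6)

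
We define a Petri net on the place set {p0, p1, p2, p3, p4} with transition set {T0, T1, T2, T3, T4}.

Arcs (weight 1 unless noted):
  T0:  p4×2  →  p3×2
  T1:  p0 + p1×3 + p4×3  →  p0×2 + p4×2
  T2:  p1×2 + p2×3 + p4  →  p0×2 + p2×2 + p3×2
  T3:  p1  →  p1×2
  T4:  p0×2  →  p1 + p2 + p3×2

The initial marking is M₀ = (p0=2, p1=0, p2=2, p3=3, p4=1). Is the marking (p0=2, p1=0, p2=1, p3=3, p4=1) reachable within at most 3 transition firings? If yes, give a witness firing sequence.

depth 0: 1 marking
depth 1: 2 markings reached so far
depth 2: 3 markings reached so far
depth 3: 5 markings reached so far
target is not among the 5 markings reachable within 3 steps

NO — not reachable within 3 firings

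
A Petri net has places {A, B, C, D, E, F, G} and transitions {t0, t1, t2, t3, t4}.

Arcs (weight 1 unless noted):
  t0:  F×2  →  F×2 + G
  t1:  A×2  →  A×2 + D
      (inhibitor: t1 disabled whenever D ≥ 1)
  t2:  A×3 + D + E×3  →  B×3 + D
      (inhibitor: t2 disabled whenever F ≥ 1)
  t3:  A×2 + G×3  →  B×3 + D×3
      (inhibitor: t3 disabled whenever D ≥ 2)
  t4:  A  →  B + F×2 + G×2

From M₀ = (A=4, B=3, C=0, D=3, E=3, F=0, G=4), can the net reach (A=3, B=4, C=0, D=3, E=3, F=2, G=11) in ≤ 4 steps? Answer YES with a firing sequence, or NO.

NO — not reachable within 4 firings

depth 0: 1 marking
depth 1: 3 markings reached so far
depth 2: 6 markings reached so far
depth 3: 10 markings reached so far
depth 4: 15 markings reached so far
target is not among the 15 markings reachable within 4 steps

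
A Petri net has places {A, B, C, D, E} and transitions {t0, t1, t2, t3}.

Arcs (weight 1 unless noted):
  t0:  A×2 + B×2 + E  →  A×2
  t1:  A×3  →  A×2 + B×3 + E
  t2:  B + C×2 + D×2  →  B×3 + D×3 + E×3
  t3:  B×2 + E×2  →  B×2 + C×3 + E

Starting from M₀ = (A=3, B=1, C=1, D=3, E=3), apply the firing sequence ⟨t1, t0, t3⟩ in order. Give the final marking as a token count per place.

step 1: fire t1:  (A=3, B=1, C=1, D=3, E=3) → (A=2, B=4, C=1, D=3, E=4)
step 2: fire t0:  (A=2, B=4, C=1, D=3, E=4) → (A=2, B=2, C=1, D=3, E=3)
step 3: fire t3:  (A=2, B=2, C=1, D=3, E=3) → (A=2, B=2, C=4, D=3, E=2)

(A=2, B=2, C=4, D=3, E=2)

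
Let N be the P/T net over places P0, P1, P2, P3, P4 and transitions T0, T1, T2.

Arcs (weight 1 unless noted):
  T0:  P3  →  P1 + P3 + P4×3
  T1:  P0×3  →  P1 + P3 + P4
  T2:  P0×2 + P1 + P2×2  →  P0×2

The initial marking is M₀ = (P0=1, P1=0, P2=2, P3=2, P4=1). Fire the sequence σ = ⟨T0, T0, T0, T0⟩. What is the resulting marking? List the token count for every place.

(P0=1, P1=4, P2=2, P3=2, P4=13)

step 1: fire T0:  (P0=1, P1=0, P2=2, P3=2, P4=1) → (P0=1, P1=1, P2=2, P3=2, P4=4)
step 2: fire T0:  (P0=1, P1=1, P2=2, P3=2, P4=4) → (P0=1, P1=2, P2=2, P3=2, P4=7)
step 3: fire T0:  (P0=1, P1=2, P2=2, P3=2, P4=7) → (P0=1, P1=3, P2=2, P3=2, P4=10)
step 4: fire T0:  (P0=1, P1=3, P2=2, P3=2, P4=10) → (P0=1, P1=4, P2=2, P3=2, P4=13)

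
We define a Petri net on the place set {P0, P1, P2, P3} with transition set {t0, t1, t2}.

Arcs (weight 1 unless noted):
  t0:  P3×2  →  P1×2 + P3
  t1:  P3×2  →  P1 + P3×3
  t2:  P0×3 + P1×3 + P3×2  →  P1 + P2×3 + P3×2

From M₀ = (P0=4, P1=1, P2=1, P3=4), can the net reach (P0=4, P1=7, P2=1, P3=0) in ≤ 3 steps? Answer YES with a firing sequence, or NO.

NO — not reachable within 3 firings

depth 0: 1 marking
depth 1: 3 markings reached so far
depth 2: 7 markings reached so far
depth 3: 14 markings reached so far
target is not among the 14 markings reachable within 3 steps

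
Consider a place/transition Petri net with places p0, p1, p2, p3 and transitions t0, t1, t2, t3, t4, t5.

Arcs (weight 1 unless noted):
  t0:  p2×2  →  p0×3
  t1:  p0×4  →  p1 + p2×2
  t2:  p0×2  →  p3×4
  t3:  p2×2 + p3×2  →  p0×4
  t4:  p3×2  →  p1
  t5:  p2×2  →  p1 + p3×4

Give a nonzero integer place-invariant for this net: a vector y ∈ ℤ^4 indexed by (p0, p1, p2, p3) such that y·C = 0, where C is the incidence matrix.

y = (p0:2, p1:2, p2:3, p3:1)

Incidence matrix C (rows=places, cols=transitions):
       t0   t1   t2   t3   t4   t5
   p0   3   -4   -2    4    0    0
   p1   0    1    0    0    1    1
   p2  -2    2    0   -2    0   -2
   p3   0    0    4   -2   -2    4

Candidate y = [2, 2, 3, 1]; check y·C column-wise:
  col t0: 2·3 + 2·0 + 3·-2 + 1·0 = 0
  col t1: 2·-4 + 2·1 + 3·2 + 1·0 = 0
  col t2: 2·-2 + 2·0 + 3·0 + 1·4 = 0
  col t3: 2·4 + 2·0 + 3·-2 + 1·-2 = 0
  col t4: 2·0 + 2·1 + 3·0 + 1·-2 = 0
  col t5: 2·0 + 2·1 + 3·-2 + 1·4 = 0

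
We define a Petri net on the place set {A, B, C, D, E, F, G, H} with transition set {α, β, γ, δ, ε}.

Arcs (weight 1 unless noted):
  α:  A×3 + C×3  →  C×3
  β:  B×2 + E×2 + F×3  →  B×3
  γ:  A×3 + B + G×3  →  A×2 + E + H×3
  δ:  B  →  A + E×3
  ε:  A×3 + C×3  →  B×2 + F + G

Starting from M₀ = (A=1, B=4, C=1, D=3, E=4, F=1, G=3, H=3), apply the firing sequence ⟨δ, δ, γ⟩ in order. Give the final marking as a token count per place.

step 1: fire δ:  (A=1, B=4, C=1, D=3, E=4, F=1, G=3, H=3) → (A=2, B=3, C=1, D=3, E=7, F=1, G=3, H=3)
step 2: fire δ:  (A=2, B=3, C=1, D=3, E=7, F=1, G=3, H=3) → (A=3, B=2, C=1, D=3, E=10, F=1, G=3, H=3)
step 3: fire γ:  (A=3, B=2, C=1, D=3, E=10, F=1, G=3, H=3) → (A=2, B=1, C=1, D=3, E=11, F=1, G=0, H=6)

(A=2, B=1, C=1, D=3, E=11, F=1, G=0, H=6)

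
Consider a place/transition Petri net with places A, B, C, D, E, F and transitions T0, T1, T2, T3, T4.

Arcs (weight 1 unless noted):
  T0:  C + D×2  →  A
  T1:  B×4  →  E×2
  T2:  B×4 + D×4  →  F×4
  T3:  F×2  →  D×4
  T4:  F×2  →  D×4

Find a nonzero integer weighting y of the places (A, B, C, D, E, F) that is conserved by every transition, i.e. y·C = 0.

y = (A:1, B:0, C:1, D:0, E:0, F:0)

Incidence matrix C (rows=places, cols=transitions):
       T0   T1   T2   T3   T4
    A   1    0    0    0    0
    B   0   -4   -4    0    0
    C  -1    0    0    0    0
    D  -2    0   -4    4    4
    E   0    2    0    0    0
    F   0    0    4   -2   -2

Candidate y = [1, 0, 1, 0, 0, 0]; check y·C column-wise:
  col T0: 1·1 + 1·-1 + 0·-2 = 0
  col T1: 1·0 + 0·-4 + 1·0 + 0·2 = 0
  col T2: 1·0 + 0·-4 + 1·0 + 0·-4 + 0·4 = 0
  col T3: 1·0 + 1·0 + 0·4 + 0·-2 = 0
  col T4: 1·0 + 1·0 + 0·4 + 0·-2 = 0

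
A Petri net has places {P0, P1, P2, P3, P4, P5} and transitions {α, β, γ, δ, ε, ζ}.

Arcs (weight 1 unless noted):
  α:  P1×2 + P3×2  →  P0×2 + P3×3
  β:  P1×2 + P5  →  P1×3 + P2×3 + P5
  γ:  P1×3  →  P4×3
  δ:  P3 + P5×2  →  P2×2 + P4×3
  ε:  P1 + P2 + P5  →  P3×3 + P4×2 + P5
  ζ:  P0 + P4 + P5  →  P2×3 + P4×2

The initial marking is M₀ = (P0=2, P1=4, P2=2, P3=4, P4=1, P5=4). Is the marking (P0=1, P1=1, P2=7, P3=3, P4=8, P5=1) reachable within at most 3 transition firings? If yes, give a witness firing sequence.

YES — reachable via ⟨γ, δ, ζ⟩ (3 firings)

step 1: fire γ:  (P0=2, P1=4, P2=2, P3=4, P4=1, P5=4) → (P0=2, P1=1, P2=2, P3=4, P4=4, P5=4)
step 2: fire δ:  (P0=2, P1=1, P2=2, P3=4, P4=4, P5=4) → (P0=2, P1=1, P2=4, P3=3, P4=7, P5=2)
step 3: fire ζ:  (P0=2, P1=1, P2=4, P3=3, P4=7, P5=2) → (P0=1, P1=1, P2=7, P3=3, P4=8, P5=1)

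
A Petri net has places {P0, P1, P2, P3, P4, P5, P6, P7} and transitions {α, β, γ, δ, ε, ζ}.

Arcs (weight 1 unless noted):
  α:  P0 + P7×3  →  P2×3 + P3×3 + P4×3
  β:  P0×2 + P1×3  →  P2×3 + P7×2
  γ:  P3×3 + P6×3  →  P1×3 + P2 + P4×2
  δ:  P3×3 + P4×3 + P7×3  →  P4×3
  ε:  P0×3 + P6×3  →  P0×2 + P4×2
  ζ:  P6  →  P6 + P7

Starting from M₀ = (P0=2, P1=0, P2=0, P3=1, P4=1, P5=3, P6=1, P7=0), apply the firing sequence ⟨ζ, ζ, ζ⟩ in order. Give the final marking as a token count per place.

step 1: fire ζ:  (P0=2, P1=0, P2=0, P3=1, P4=1, P5=3, P6=1, P7=0) → (P0=2, P1=0, P2=0, P3=1, P4=1, P5=3, P6=1, P7=1)
step 2: fire ζ:  (P0=2, P1=0, P2=0, P3=1, P4=1, P5=3, P6=1, P7=1) → (P0=2, P1=0, P2=0, P3=1, P4=1, P5=3, P6=1, P7=2)
step 3: fire ζ:  (P0=2, P1=0, P2=0, P3=1, P4=1, P5=3, P6=1, P7=2) → (P0=2, P1=0, P2=0, P3=1, P4=1, P5=3, P6=1, P7=3)

(P0=2, P1=0, P2=0, P3=1, P4=1, P5=3, P6=1, P7=3)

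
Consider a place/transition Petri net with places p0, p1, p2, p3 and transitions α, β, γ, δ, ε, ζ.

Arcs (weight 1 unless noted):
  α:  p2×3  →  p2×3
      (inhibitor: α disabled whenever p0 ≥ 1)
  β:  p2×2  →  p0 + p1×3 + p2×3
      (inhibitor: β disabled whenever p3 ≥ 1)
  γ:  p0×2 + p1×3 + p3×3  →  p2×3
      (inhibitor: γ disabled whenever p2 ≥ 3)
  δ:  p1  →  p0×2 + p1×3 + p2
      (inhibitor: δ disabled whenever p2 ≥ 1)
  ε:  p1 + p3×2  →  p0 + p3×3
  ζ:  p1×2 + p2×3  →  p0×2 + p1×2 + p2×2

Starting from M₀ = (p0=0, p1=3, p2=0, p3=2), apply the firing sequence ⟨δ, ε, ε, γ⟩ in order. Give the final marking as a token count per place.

step 1: fire δ:  (p0=0, p1=3, p2=0, p3=2) → (p0=2, p1=5, p2=1, p3=2)
step 2: fire ε:  (p0=2, p1=5, p2=1, p3=2) → (p0=3, p1=4, p2=1, p3=3)
step 3: fire ε:  (p0=3, p1=4, p2=1, p3=3) → (p0=4, p1=3, p2=1, p3=4)
step 4: fire γ:  (p0=4, p1=3, p2=1, p3=4) → (p0=2, p1=0, p2=4, p3=1)

(p0=2, p1=0, p2=4, p3=1)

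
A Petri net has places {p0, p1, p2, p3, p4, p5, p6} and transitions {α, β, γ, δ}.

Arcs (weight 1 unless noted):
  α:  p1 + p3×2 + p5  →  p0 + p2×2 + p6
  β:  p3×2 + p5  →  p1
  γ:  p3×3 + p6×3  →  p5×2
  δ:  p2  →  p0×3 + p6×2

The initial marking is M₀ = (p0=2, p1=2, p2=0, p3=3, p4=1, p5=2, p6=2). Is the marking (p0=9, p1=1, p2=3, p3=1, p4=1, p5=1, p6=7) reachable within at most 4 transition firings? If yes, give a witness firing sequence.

NO — not reachable within 4 firings

depth 0: 1 marking
depth 1: 3 markings reached so far
depth 2: 4 markings reached so far
depth 3: 5 markings reached so far
depth 4: 5 markings reached so far
(frontier empty at depth 4; search complete)
target is not among the 5 markings reachable within 4 steps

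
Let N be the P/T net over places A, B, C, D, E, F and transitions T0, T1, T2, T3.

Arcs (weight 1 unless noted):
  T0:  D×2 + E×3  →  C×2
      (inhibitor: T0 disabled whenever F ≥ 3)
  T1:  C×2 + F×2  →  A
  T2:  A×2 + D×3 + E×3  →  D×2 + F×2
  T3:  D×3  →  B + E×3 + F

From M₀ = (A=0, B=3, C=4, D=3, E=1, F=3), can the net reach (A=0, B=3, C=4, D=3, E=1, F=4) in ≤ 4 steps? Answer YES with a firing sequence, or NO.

depth 0: 1 marking
depth 1: 3 markings reached so far
depth 2: 4 markings reached so far
depth 3: 5 markings reached so far
depth 4: 5 markings reached so far
(frontier empty at depth 4; search complete)
target is not among the 5 markings reachable within 4 steps

NO — not reachable within 4 firings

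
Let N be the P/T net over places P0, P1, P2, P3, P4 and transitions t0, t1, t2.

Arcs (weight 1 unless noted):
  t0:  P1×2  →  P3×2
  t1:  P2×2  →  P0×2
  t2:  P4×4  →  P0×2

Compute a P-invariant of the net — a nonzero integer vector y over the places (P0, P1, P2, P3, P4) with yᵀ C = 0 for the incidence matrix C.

y = (P0:0, P1:1, P2:0, P3:1, P4:0)

Incidence matrix C (rows=places, cols=transitions):
       t0   t1   t2
   P0   0    2    2
   P1  -2    0    0
   P2   0   -2    0
   P3   2    0    0
   P4   0    0   -4

Candidate y = [0, 1, 0, 1, 0]; check y·C column-wise:
  col t0: 1·-2 + 1·2 = 0
  col t1: 0·2 + 1·0 + 0·-2 + 1·0 = 0
  col t2: 0·2 + 1·0 + 1·0 + 0·-4 = 0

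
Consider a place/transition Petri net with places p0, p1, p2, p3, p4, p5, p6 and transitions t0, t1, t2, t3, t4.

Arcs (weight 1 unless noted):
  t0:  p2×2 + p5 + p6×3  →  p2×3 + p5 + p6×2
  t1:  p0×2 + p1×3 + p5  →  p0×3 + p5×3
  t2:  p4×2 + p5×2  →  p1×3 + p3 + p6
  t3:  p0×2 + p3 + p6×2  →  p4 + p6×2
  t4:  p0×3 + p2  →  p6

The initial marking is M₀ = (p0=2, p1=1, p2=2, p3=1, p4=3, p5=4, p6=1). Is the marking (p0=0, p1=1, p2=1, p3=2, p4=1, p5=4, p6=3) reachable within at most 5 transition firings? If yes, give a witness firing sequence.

step 1: fire t2:  (p0=2, p1=1, p2=2, p3=1, p4=3, p5=4, p6=1) → (p0=2, p1=4, p2=2, p3=2, p4=1, p5=2, p6=2)
step 2: fire t1:  (p0=2, p1=4, p2=2, p3=2, p4=1, p5=2, p6=2) → (p0=3, p1=1, p2=2, p3=2, p4=1, p5=4, p6=2)
step 3: fire t4:  (p0=3, p1=1, p2=2, p3=2, p4=1, p5=4, p6=2) → (p0=0, p1=1, p2=1, p3=2, p4=1, p5=4, p6=3)

YES — reachable via ⟨t2, t1, t4⟩ (3 firings)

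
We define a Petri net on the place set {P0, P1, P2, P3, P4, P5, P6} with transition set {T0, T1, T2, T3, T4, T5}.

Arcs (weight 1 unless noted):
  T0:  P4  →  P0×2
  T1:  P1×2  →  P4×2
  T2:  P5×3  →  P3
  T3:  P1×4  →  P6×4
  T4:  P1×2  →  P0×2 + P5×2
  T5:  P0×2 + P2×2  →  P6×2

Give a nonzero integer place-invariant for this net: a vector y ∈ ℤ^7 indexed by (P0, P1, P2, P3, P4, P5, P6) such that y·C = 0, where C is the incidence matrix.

Incidence matrix C (rows=places, cols=transitions):
       T0   T1   T2   T3   T4   T5
   P0   2    0    0    0    2   -2
   P1   0   -2    0   -4   -2    0
   P2   0    0    0    0    0   -2
   P3   0    0    1    0    0    0
   P4  -1    2    0    0    0    0
   P5   0    0   -3    0    2    0
   P6   0    0    0    4    0    2

Candidate y = [1, 2, 1, 3, 2, 1, 2]; check y·C column-wise:
  col T0: 1·2 + 2·0 + 1·0 + 3·0 + 2·-1 + 1·0 + 2·0 = 0
  col T1: 1·0 + 2·-2 + 1·0 + 3·0 + 2·2 + 1·0 + 2·0 = 0
  col T2: 1·0 + 2·0 + 1·0 + 3·1 + 2·0 + 1·-3 + 2·0 = 0
  col T3: 1·0 + 2·-4 + 1·0 + 3·0 + 2·0 + 1·0 + 2·4 = 0
  col T4: 1·2 + 2·-2 + 1·0 + 3·0 + 2·0 + 1·2 + 2·0 = 0
  col T5: 1·-2 + 2·0 + 1·-2 + 3·0 + 2·0 + 1·0 + 2·2 = 0

y = (P0:1, P1:2, P2:1, P3:3, P4:2, P5:1, P6:2)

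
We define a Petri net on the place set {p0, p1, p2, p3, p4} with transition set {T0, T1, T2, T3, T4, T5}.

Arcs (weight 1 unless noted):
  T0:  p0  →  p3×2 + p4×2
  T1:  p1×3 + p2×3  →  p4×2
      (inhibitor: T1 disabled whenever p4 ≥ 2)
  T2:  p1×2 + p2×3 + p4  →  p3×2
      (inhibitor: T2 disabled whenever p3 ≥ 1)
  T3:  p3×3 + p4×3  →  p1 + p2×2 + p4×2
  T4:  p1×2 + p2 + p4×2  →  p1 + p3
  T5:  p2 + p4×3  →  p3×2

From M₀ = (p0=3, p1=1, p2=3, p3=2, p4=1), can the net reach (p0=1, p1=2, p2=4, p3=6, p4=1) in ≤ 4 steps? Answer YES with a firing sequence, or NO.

depth 0: 1 marking
depth 1: 2 markings reached so far
depth 2: 5 markings reached so far
depth 3: 9 markings reached so far
depth 4: 14 markings reached so far
target is not among the 14 markings reachable within 4 steps

NO — not reachable within 4 firings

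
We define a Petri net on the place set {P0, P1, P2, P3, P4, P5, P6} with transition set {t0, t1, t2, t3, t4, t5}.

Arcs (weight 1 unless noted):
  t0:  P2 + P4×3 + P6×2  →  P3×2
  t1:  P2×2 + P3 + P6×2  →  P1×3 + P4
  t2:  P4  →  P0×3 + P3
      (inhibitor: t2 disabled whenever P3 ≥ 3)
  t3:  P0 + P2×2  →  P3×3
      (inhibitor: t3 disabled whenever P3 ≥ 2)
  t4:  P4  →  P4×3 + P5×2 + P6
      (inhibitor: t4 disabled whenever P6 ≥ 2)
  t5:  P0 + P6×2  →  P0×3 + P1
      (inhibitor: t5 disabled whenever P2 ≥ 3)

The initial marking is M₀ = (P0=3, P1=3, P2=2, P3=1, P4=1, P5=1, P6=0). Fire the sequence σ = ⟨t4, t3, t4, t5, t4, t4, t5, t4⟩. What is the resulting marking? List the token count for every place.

(P0=6, P1=5, P2=0, P3=4, P4=11, P5=11, P6=1)

step 1: fire t4:  (P0=3, P1=3, P2=2, P3=1, P4=1, P5=1, P6=0) → (P0=3, P1=3, P2=2, P3=1, P4=3, P5=3, P6=1)
step 2: fire t3:  (P0=3, P1=3, P2=2, P3=1, P4=3, P5=3, P6=1) → (P0=2, P1=3, P2=0, P3=4, P4=3, P5=3, P6=1)
step 3: fire t4:  (P0=2, P1=3, P2=0, P3=4, P4=3, P5=3, P6=1) → (P0=2, P1=3, P2=0, P3=4, P4=5, P5=5, P6=2)
step 4: fire t5:  (P0=2, P1=3, P2=0, P3=4, P4=5, P5=5, P6=2) → (P0=4, P1=4, P2=0, P3=4, P4=5, P5=5, P6=0)
step 5: fire t4:  (P0=4, P1=4, P2=0, P3=4, P4=5, P5=5, P6=0) → (P0=4, P1=4, P2=0, P3=4, P4=7, P5=7, P6=1)
step 6: fire t4:  (P0=4, P1=4, P2=0, P3=4, P4=7, P5=7, P6=1) → (P0=4, P1=4, P2=0, P3=4, P4=9, P5=9, P6=2)
step 7: fire t5:  (P0=4, P1=4, P2=0, P3=4, P4=9, P5=9, P6=2) → (P0=6, P1=5, P2=0, P3=4, P4=9, P5=9, P6=0)
step 8: fire t4:  (P0=6, P1=5, P2=0, P3=4, P4=9, P5=9, P6=0) → (P0=6, P1=5, P2=0, P3=4, P4=11, P5=11, P6=1)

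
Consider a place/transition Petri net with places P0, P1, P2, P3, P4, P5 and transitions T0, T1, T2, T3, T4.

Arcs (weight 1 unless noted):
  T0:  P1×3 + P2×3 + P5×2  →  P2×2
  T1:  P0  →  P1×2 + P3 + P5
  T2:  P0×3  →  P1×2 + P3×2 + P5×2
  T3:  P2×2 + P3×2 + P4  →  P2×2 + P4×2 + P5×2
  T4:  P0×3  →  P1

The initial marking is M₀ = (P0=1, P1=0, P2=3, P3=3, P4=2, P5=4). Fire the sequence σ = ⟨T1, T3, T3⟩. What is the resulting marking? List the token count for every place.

(P0=0, P1=2, P2=3, P3=0, P4=4, P5=9)

step 1: fire T1:  (P0=1, P1=0, P2=3, P3=3, P4=2, P5=4) → (P0=0, P1=2, P2=3, P3=4, P4=2, P5=5)
step 2: fire T3:  (P0=0, P1=2, P2=3, P3=4, P4=2, P5=5) → (P0=0, P1=2, P2=3, P3=2, P4=3, P5=7)
step 3: fire T3:  (P0=0, P1=2, P2=3, P3=2, P4=3, P5=7) → (P0=0, P1=2, P2=3, P3=0, P4=4, P5=9)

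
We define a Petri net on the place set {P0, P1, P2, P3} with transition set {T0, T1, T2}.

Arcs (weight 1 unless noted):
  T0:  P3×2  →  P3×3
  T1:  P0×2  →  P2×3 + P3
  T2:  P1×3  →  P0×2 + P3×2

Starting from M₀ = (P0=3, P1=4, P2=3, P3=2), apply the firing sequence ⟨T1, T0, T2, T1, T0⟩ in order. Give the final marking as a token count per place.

step 1: fire T1:  (P0=3, P1=4, P2=3, P3=2) → (P0=1, P1=4, P2=6, P3=3)
step 2: fire T0:  (P0=1, P1=4, P2=6, P3=3) → (P0=1, P1=4, P2=6, P3=4)
step 3: fire T2:  (P0=1, P1=4, P2=6, P3=4) → (P0=3, P1=1, P2=6, P3=6)
step 4: fire T1:  (P0=3, P1=1, P2=6, P3=6) → (P0=1, P1=1, P2=9, P3=7)
step 5: fire T0:  (P0=1, P1=1, P2=9, P3=7) → (P0=1, P1=1, P2=9, P3=8)

(P0=1, P1=1, P2=9, P3=8)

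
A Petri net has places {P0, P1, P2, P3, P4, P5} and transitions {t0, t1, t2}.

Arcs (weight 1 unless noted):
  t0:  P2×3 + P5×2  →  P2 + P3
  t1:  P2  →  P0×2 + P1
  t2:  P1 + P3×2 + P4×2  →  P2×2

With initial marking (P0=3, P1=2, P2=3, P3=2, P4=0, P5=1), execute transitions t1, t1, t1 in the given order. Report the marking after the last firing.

step 1: fire t1:  (P0=3, P1=2, P2=3, P3=2, P4=0, P5=1) → (P0=5, P1=3, P2=2, P3=2, P4=0, P5=1)
step 2: fire t1:  (P0=5, P1=3, P2=2, P3=2, P4=0, P5=1) → (P0=7, P1=4, P2=1, P3=2, P4=0, P5=1)
step 3: fire t1:  (P0=7, P1=4, P2=1, P3=2, P4=0, P5=1) → (P0=9, P1=5, P2=0, P3=2, P4=0, P5=1)

(P0=9, P1=5, P2=0, P3=2, P4=0, P5=1)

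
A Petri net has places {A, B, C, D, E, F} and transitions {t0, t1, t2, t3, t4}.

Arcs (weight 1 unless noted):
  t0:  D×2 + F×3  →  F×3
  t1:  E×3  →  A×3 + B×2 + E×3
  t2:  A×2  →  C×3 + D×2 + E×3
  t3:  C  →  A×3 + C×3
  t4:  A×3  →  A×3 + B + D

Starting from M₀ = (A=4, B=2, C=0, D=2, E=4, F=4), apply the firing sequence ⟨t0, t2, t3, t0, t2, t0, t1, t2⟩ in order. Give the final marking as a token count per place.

(A=4, B=4, C=11, D=2, E=13, F=4)

step 1: fire t0:  (A=4, B=2, C=0, D=2, E=4, F=4) → (A=4, B=2, C=0, D=0, E=4, F=4)
step 2: fire t2:  (A=4, B=2, C=0, D=0, E=4, F=4) → (A=2, B=2, C=3, D=2, E=7, F=4)
step 3: fire t3:  (A=2, B=2, C=3, D=2, E=7, F=4) → (A=5, B=2, C=5, D=2, E=7, F=4)
step 4: fire t0:  (A=5, B=2, C=5, D=2, E=7, F=4) → (A=5, B=2, C=5, D=0, E=7, F=4)
step 5: fire t2:  (A=5, B=2, C=5, D=0, E=7, F=4) → (A=3, B=2, C=8, D=2, E=10, F=4)
step 6: fire t0:  (A=3, B=2, C=8, D=2, E=10, F=4) → (A=3, B=2, C=8, D=0, E=10, F=4)
step 7: fire t1:  (A=3, B=2, C=8, D=0, E=10, F=4) → (A=6, B=4, C=8, D=0, E=10, F=4)
step 8: fire t2:  (A=6, B=4, C=8, D=0, E=10, F=4) → (A=4, B=4, C=11, D=2, E=13, F=4)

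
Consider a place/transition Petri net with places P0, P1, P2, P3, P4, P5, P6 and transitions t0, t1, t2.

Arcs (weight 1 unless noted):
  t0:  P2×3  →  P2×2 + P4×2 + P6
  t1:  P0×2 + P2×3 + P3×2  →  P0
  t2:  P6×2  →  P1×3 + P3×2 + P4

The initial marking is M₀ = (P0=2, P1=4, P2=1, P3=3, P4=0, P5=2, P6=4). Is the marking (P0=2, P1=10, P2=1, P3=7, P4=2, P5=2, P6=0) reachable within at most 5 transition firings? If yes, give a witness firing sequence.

step 1: fire t2:  (P0=2, P1=4, P2=1, P3=3, P4=0, P5=2, P6=4) → (P0=2, P1=7, P2=1, P3=5, P4=1, P5=2, P6=2)
step 2: fire t2:  (P0=2, P1=7, P2=1, P3=5, P4=1, P5=2, P6=2) → (P0=2, P1=10, P2=1, P3=7, P4=2, P5=2, P6=0)

YES — reachable via ⟨t2, t2⟩ (2 firings)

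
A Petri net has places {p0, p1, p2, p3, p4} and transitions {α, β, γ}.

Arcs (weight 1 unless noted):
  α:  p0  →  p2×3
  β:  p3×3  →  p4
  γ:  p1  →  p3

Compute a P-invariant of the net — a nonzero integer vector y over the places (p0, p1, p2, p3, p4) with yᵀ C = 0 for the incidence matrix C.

Incidence matrix C (rows=places, cols=transitions):
        α    β    γ
   p0  -1    0    0
   p1   0    0   -1
   p2   3    0    0
   p3   0   -3    1
   p4   0    1    0

Candidate y = [3, 0, 1, 0, 0]; check y·C column-wise:
  col α: 3·-1 + 1·3 = 0
  col β: 3·0 + 1·0 + 0·-3 + 0·1 = 0
  col γ: 3·0 + 0·-1 + 1·0 + 0·1 = 0

y = (p0:3, p1:0, p2:1, p3:0, p4:0)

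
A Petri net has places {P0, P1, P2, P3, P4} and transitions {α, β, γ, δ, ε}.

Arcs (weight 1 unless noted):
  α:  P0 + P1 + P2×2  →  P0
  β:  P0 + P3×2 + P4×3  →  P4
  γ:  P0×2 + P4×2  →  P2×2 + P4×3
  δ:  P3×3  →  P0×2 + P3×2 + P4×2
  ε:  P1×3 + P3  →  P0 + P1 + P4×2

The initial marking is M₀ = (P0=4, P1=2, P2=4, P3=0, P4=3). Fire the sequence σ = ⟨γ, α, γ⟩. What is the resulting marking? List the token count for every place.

(P0=0, P1=1, P2=6, P3=0, P4=5)

step 1: fire γ:  (P0=4, P1=2, P2=4, P3=0, P4=3) → (P0=2, P1=2, P2=6, P3=0, P4=4)
step 2: fire α:  (P0=2, P1=2, P2=6, P3=0, P4=4) → (P0=2, P1=1, P2=4, P3=0, P4=4)
step 3: fire γ:  (P0=2, P1=1, P2=4, P3=0, P4=4) → (P0=0, P1=1, P2=6, P3=0, P4=5)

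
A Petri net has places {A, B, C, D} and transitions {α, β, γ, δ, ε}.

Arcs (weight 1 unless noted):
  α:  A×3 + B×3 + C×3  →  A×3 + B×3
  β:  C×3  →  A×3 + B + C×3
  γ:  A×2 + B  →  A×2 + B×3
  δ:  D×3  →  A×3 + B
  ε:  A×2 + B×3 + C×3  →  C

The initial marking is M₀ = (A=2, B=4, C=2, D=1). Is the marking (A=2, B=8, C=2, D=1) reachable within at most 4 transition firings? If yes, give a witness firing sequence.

YES — reachable via ⟨γ, γ⟩ (2 firings)

step 1: fire γ:  (A=2, B=4, C=2, D=1) → (A=2, B=6, C=2, D=1)
step 2: fire γ:  (A=2, B=6, C=2, D=1) → (A=2, B=8, C=2, D=1)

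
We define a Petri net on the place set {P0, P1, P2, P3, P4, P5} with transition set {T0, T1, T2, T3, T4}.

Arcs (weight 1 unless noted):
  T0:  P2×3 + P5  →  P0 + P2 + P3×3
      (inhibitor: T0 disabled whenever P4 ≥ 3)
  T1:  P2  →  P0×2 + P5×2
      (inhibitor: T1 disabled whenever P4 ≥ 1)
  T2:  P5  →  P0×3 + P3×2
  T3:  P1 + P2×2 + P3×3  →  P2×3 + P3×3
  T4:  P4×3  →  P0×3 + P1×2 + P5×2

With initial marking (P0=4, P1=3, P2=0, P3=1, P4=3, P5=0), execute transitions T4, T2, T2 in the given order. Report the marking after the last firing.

(P0=13, P1=5, P2=0, P3=5, P4=0, P5=0)

step 1: fire T4:  (P0=4, P1=3, P2=0, P3=1, P4=3, P5=0) → (P0=7, P1=5, P2=0, P3=1, P4=0, P5=2)
step 2: fire T2:  (P0=7, P1=5, P2=0, P3=1, P4=0, P5=2) → (P0=10, P1=5, P2=0, P3=3, P4=0, P5=1)
step 3: fire T2:  (P0=10, P1=5, P2=0, P3=3, P4=0, P5=1) → (P0=13, P1=5, P2=0, P3=5, P4=0, P5=0)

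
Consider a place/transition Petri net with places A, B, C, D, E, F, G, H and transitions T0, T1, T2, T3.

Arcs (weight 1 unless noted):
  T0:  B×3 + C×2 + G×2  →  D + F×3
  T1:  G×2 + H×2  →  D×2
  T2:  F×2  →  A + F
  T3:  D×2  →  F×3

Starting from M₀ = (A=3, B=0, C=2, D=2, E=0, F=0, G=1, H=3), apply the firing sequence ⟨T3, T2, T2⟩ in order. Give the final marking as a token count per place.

(A=5, B=0, C=2, D=0, E=0, F=1, G=1, H=3)

step 1: fire T3:  (A=3, B=0, C=2, D=2, E=0, F=0, G=1, H=3) → (A=3, B=0, C=2, D=0, E=0, F=3, G=1, H=3)
step 2: fire T2:  (A=3, B=0, C=2, D=0, E=0, F=3, G=1, H=3) → (A=4, B=0, C=2, D=0, E=0, F=2, G=1, H=3)
step 3: fire T2:  (A=4, B=0, C=2, D=0, E=0, F=2, G=1, H=3) → (A=5, B=0, C=2, D=0, E=0, F=1, G=1, H=3)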